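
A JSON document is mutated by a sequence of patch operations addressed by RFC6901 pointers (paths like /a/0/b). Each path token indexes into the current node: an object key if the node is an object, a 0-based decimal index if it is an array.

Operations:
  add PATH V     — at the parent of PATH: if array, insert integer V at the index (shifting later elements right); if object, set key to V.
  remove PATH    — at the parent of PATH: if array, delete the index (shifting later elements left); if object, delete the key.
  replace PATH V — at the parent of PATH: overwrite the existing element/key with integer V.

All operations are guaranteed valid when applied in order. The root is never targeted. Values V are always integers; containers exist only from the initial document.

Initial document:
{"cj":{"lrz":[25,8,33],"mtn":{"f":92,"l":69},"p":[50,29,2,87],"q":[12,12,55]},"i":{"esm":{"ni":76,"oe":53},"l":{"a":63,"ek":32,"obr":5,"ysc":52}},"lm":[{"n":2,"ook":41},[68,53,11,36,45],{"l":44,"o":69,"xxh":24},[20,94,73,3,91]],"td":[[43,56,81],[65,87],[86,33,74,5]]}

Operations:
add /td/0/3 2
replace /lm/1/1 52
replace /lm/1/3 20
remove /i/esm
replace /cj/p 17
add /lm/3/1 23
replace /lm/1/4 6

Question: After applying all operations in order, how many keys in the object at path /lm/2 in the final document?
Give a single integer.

After op 1 (add /td/0/3 2): {"cj":{"lrz":[25,8,33],"mtn":{"f":92,"l":69},"p":[50,29,2,87],"q":[12,12,55]},"i":{"esm":{"ni":76,"oe":53},"l":{"a":63,"ek":32,"obr":5,"ysc":52}},"lm":[{"n":2,"ook":41},[68,53,11,36,45],{"l":44,"o":69,"xxh":24},[20,94,73,3,91]],"td":[[43,56,81,2],[65,87],[86,33,74,5]]}
After op 2 (replace /lm/1/1 52): {"cj":{"lrz":[25,8,33],"mtn":{"f":92,"l":69},"p":[50,29,2,87],"q":[12,12,55]},"i":{"esm":{"ni":76,"oe":53},"l":{"a":63,"ek":32,"obr":5,"ysc":52}},"lm":[{"n":2,"ook":41},[68,52,11,36,45],{"l":44,"o":69,"xxh":24},[20,94,73,3,91]],"td":[[43,56,81,2],[65,87],[86,33,74,5]]}
After op 3 (replace /lm/1/3 20): {"cj":{"lrz":[25,8,33],"mtn":{"f":92,"l":69},"p":[50,29,2,87],"q":[12,12,55]},"i":{"esm":{"ni":76,"oe":53},"l":{"a":63,"ek":32,"obr":5,"ysc":52}},"lm":[{"n":2,"ook":41},[68,52,11,20,45],{"l":44,"o":69,"xxh":24},[20,94,73,3,91]],"td":[[43,56,81,2],[65,87],[86,33,74,5]]}
After op 4 (remove /i/esm): {"cj":{"lrz":[25,8,33],"mtn":{"f":92,"l":69},"p":[50,29,2,87],"q":[12,12,55]},"i":{"l":{"a":63,"ek":32,"obr":5,"ysc":52}},"lm":[{"n":2,"ook":41},[68,52,11,20,45],{"l":44,"o":69,"xxh":24},[20,94,73,3,91]],"td":[[43,56,81,2],[65,87],[86,33,74,5]]}
After op 5 (replace /cj/p 17): {"cj":{"lrz":[25,8,33],"mtn":{"f":92,"l":69},"p":17,"q":[12,12,55]},"i":{"l":{"a":63,"ek":32,"obr":5,"ysc":52}},"lm":[{"n":2,"ook":41},[68,52,11,20,45],{"l":44,"o":69,"xxh":24},[20,94,73,3,91]],"td":[[43,56,81,2],[65,87],[86,33,74,5]]}
After op 6 (add /lm/3/1 23): {"cj":{"lrz":[25,8,33],"mtn":{"f":92,"l":69},"p":17,"q":[12,12,55]},"i":{"l":{"a":63,"ek":32,"obr":5,"ysc":52}},"lm":[{"n":2,"ook":41},[68,52,11,20,45],{"l":44,"o":69,"xxh":24},[20,23,94,73,3,91]],"td":[[43,56,81,2],[65,87],[86,33,74,5]]}
After op 7 (replace /lm/1/4 6): {"cj":{"lrz":[25,8,33],"mtn":{"f":92,"l":69},"p":17,"q":[12,12,55]},"i":{"l":{"a":63,"ek":32,"obr":5,"ysc":52}},"lm":[{"n":2,"ook":41},[68,52,11,20,6],{"l":44,"o":69,"xxh":24},[20,23,94,73,3,91]],"td":[[43,56,81,2],[65,87],[86,33,74,5]]}
Size at path /lm/2: 3

Answer: 3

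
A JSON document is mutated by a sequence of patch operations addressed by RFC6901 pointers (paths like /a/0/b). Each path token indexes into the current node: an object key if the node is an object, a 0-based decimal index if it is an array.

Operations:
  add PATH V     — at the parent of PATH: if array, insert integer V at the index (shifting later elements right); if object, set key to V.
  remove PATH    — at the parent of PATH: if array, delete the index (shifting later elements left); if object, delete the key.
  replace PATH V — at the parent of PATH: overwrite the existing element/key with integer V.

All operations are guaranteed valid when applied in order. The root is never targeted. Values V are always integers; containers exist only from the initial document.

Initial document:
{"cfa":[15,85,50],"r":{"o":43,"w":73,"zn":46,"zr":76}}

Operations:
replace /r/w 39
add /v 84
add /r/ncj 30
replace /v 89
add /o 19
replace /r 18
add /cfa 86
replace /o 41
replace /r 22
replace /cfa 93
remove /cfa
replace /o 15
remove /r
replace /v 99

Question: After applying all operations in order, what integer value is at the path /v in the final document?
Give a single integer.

Answer: 99

Derivation:
After op 1 (replace /r/w 39): {"cfa":[15,85,50],"r":{"o":43,"w":39,"zn":46,"zr":76}}
After op 2 (add /v 84): {"cfa":[15,85,50],"r":{"o":43,"w":39,"zn":46,"zr":76},"v":84}
After op 3 (add /r/ncj 30): {"cfa":[15,85,50],"r":{"ncj":30,"o":43,"w":39,"zn":46,"zr":76},"v":84}
After op 4 (replace /v 89): {"cfa":[15,85,50],"r":{"ncj":30,"o":43,"w":39,"zn":46,"zr":76},"v":89}
After op 5 (add /o 19): {"cfa":[15,85,50],"o":19,"r":{"ncj":30,"o":43,"w":39,"zn":46,"zr":76},"v":89}
After op 6 (replace /r 18): {"cfa":[15,85,50],"o":19,"r":18,"v":89}
After op 7 (add /cfa 86): {"cfa":86,"o":19,"r":18,"v":89}
After op 8 (replace /o 41): {"cfa":86,"o":41,"r":18,"v":89}
After op 9 (replace /r 22): {"cfa":86,"o":41,"r":22,"v":89}
After op 10 (replace /cfa 93): {"cfa":93,"o":41,"r":22,"v":89}
After op 11 (remove /cfa): {"o":41,"r":22,"v":89}
After op 12 (replace /o 15): {"o":15,"r":22,"v":89}
After op 13 (remove /r): {"o":15,"v":89}
After op 14 (replace /v 99): {"o":15,"v":99}
Value at /v: 99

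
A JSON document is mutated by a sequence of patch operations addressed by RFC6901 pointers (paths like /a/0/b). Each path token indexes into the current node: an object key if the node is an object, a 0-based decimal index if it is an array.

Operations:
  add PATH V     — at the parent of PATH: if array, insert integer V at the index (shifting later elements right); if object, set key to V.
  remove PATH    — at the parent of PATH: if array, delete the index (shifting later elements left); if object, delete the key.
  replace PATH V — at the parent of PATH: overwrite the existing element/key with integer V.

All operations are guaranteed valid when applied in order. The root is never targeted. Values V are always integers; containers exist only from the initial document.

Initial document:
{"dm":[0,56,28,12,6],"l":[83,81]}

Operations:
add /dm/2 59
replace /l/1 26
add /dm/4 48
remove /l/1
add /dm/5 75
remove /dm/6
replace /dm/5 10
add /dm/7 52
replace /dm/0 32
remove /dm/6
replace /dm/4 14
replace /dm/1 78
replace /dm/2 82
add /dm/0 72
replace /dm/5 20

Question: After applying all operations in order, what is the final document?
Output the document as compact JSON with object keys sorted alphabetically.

Answer: {"dm":[72,32,78,82,28,20,10,52],"l":[83]}

Derivation:
After op 1 (add /dm/2 59): {"dm":[0,56,59,28,12,6],"l":[83,81]}
After op 2 (replace /l/1 26): {"dm":[0,56,59,28,12,6],"l":[83,26]}
After op 3 (add /dm/4 48): {"dm":[0,56,59,28,48,12,6],"l":[83,26]}
After op 4 (remove /l/1): {"dm":[0,56,59,28,48,12,6],"l":[83]}
After op 5 (add /dm/5 75): {"dm":[0,56,59,28,48,75,12,6],"l":[83]}
After op 6 (remove /dm/6): {"dm":[0,56,59,28,48,75,6],"l":[83]}
After op 7 (replace /dm/5 10): {"dm":[0,56,59,28,48,10,6],"l":[83]}
After op 8 (add /dm/7 52): {"dm":[0,56,59,28,48,10,6,52],"l":[83]}
After op 9 (replace /dm/0 32): {"dm":[32,56,59,28,48,10,6,52],"l":[83]}
After op 10 (remove /dm/6): {"dm":[32,56,59,28,48,10,52],"l":[83]}
After op 11 (replace /dm/4 14): {"dm":[32,56,59,28,14,10,52],"l":[83]}
After op 12 (replace /dm/1 78): {"dm":[32,78,59,28,14,10,52],"l":[83]}
After op 13 (replace /dm/2 82): {"dm":[32,78,82,28,14,10,52],"l":[83]}
After op 14 (add /dm/0 72): {"dm":[72,32,78,82,28,14,10,52],"l":[83]}
After op 15 (replace /dm/5 20): {"dm":[72,32,78,82,28,20,10,52],"l":[83]}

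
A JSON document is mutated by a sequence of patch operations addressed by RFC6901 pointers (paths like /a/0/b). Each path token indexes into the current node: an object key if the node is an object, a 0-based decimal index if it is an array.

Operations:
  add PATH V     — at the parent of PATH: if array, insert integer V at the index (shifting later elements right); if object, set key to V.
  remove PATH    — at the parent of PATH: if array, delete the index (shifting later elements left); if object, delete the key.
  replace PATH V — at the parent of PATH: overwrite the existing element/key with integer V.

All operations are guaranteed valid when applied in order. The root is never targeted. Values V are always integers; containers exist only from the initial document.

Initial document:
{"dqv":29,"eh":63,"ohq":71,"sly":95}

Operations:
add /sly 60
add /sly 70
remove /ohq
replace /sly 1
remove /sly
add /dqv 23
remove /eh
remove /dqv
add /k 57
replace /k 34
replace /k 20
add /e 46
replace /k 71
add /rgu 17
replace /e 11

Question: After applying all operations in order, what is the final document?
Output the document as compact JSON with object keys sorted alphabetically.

Answer: {"e":11,"k":71,"rgu":17}

Derivation:
After op 1 (add /sly 60): {"dqv":29,"eh":63,"ohq":71,"sly":60}
After op 2 (add /sly 70): {"dqv":29,"eh":63,"ohq":71,"sly":70}
After op 3 (remove /ohq): {"dqv":29,"eh":63,"sly":70}
After op 4 (replace /sly 1): {"dqv":29,"eh":63,"sly":1}
After op 5 (remove /sly): {"dqv":29,"eh":63}
After op 6 (add /dqv 23): {"dqv":23,"eh":63}
After op 7 (remove /eh): {"dqv":23}
After op 8 (remove /dqv): {}
After op 9 (add /k 57): {"k":57}
After op 10 (replace /k 34): {"k":34}
After op 11 (replace /k 20): {"k":20}
After op 12 (add /e 46): {"e":46,"k":20}
After op 13 (replace /k 71): {"e":46,"k":71}
After op 14 (add /rgu 17): {"e":46,"k":71,"rgu":17}
After op 15 (replace /e 11): {"e":11,"k":71,"rgu":17}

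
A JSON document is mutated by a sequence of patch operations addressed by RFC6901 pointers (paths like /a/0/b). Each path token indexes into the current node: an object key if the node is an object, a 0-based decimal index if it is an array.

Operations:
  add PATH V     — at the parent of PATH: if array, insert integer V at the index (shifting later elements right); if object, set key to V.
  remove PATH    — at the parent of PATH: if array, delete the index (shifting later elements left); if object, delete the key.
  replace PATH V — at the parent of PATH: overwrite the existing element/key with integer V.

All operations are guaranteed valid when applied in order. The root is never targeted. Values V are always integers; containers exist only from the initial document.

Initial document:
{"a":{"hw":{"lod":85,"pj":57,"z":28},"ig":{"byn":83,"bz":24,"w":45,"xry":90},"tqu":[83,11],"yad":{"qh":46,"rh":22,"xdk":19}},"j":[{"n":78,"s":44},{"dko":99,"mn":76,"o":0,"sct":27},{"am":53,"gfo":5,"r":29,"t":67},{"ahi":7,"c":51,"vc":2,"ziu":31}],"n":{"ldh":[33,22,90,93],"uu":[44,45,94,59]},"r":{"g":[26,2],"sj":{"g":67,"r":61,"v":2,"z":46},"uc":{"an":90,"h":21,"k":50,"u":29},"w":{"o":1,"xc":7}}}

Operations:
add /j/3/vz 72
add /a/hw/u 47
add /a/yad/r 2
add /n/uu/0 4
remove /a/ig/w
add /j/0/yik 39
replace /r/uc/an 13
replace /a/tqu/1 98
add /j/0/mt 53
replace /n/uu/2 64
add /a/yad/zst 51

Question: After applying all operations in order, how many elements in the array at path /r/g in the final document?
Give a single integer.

Answer: 2

Derivation:
After op 1 (add /j/3/vz 72): {"a":{"hw":{"lod":85,"pj":57,"z":28},"ig":{"byn":83,"bz":24,"w":45,"xry":90},"tqu":[83,11],"yad":{"qh":46,"rh":22,"xdk":19}},"j":[{"n":78,"s":44},{"dko":99,"mn":76,"o":0,"sct":27},{"am":53,"gfo":5,"r":29,"t":67},{"ahi":7,"c":51,"vc":2,"vz":72,"ziu":31}],"n":{"ldh":[33,22,90,93],"uu":[44,45,94,59]},"r":{"g":[26,2],"sj":{"g":67,"r":61,"v":2,"z":46},"uc":{"an":90,"h":21,"k":50,"u":29},"w":{"o":1,"xc":7}}}
After op 2 (add /a/hw/u 47): {"a":{"hw":{"lod":85,"pj":57,"u":47,"z":28},"ig":{"byn":83,"bz":24,"w":45,"xry":90},"tqu":[83,11],"yad":{"qh":46,"rh":22,"xdk":19}},"j":[{"n":78,"s":44},{"dko":99,"mn":76,"o":0,"sct":27},{"am":53,"gfo":5,"r":29,"t":67},{"ahi":7,"c":51,"vc":2,"vz":72,"ziu":31}],"n":{"ldh":[33,22,90,93],"uu":[44,45,94,59]},"r":{"g":[26,2],"sj":{"g":67,"r":61,"v":2,"z":46},"uc":{"an":90,"h":21,"k":50,"u":29},"w":{"o":1,"xc":7}}}
After op 3 (add /a/yad/r 2): {"a":{"hw":{"lod":85,"pj":57,"u":47,"z":28},"ig":{"byn":83,"bz":24,"w":45,"xry":90},"tqu":[83,11],"yad":{"qh":46,"r":2,"rh":22,"xdk":19}},"j":[{"n":78,"s":44},{"dko":99,"mn":76,"o":0,"sct":27},{"am":53,"gfo":5,"r":29,"t":67},{"ahi":7,"c":51,"vc":2,"vz":72,"ziu":31}],"n":{"ldh":[33,22,90,93],"uu":[44,45,94,59]},"r":{"g":[26,2],"sj":{"g":67,"r":61,"v":2,"z":46},"uc":{"an":90,"h":21,"k":50,"u":29},"w":{"o":1,"xc":7}}}
After op 4 (add /n/uu/0 4): {"a":{"hw":{"lod":85,"pj":57,"u":47,"z":28},"ig":{"byn":83,"bz":24,"w":45,"xry":90},"tqu":[83,11],"yad":{"qh":46,"r":2,"rh":22,"xdk":19}},"j":[{"n":78,"s":44},{"dko":99,"mn":76,"o":0,"sct":27},{"am":53,"gfo":5,"r":29,"t":67},{"ahi":7,"c":51,"vc":2,"vz":72,"ziu":31}],"n":{"ldh":[33,22,90,93],"uu":[4,44,45,94,59]},"r":{"g":[26,2],"sj":{"g":67,"r":61,"v":2,"z":46},"uc":{"an":90,"h":21,"k":50,"u":29},"w":{"o":1,"xc":7}}}
After op 5 (remove /a/ig/w): {"a":{"hw":{"lod":85,"pj":57,"u":47,"z":28},"ig":{"byn":83,"bz":24,"xry":90},"tqu":[83,11],"yad":{"qh":46,"r":2,"rh":22,"xdk":19}},"j":[{"n":78,"s":44},{"dko":99,"mn":76,"o":0,"sct":27},{"am":53,"gfo":5,"r":29,"t":67},{"ahi":7,"c":51,"vc":2,"vz":72,"ziu":31}],"n":{"ldh":[33,22,90,93],"uu":[4,44,45,94,59]},"r":{"g":[26,2],"sj":{"g":67,"r":61,"v":2,"z":46},"uc":{"an":90,"h":21,"k":50,"u":29},"w":{"o":1,"xc":7}}}
After op 6 (add /j/0/yik 39): {"a":{"hw":{"lod":85,"pj":57,"u":47,"z":28},"ig":{"byn":83,"bz":24,"xry":90},"tqu":[83,11],"yad":{"qh":46,"r":2,"rh":22,"xdk":19}},"j":[{"n":78,"s":44,"yik":39},{"dko":99,"mn":76,"o":0,"sct":27},{"am":53,"gfo":5,"r":29,"t":67},{"ahi":7,"c":51,"vc":2,"vz":72,"ziu":31}],"n":{"ldh":[33,22,90,93],"uu":[4,44,45,94,59]},"r":{"g":[26,2],"sj":{"g":67,"r":61,"v":2,"z":46},"uc":{"an":90,"h":21,"k":50,"u":29},"w":{"o":1,"xc":7}}}
After op 7 (replace /r/uc/an 13): {"a":{"hw":{"lod":85,"pj":57,"u":47,"z":28},"ig":{"byn":83,"bz":24,"xry":90},"tqu":[83,11],"yad":{"qh":46,"r":2,"rh":22,"xdk":19}},"j":[{"n":78,"s":44,"yik":39},{"dko":99,"mn":76,"o":0,"sct":27},{"am":53,"gfo":5,"r":29,"t":67},{"ahi":7,"c":51,"vc":2,"vz":72,"ziu":31}],"n":{"ldh":[33,22,90,93],"uu":[4,44,45,94,59]},"r":{"g":[26,2],"sj":{"g":67,"r":61,"v":2,"z":46},"uc":{"an":13,"h":21,"k":50,"u":29},"w":{"o":1,"xc":7}}}
After op 8 (replace /a/tqu/1 98): {"a":{"hw":{"lod":85,"pj":57,"u":47,"z":28},"ig":{"byn":83,"bz":24,"xry":90},"tqu":[83,98],"yad":{"qh":46,"r":2,"rh":22,"xdk":19}},"j":[{"n":78,"s":44,"yik":39},{"dko":99,"mn":76,"o":0,"sct":27},{"am":53,"gfo":5,"r":29,"t":67},{"ahi":7,"c":51,"vc":2,"vz":72,"ziu":31}],"n":{"ldh":[33,22,90,93],"uu":[4,44,45,94,59]},"r":{"g":[26,2],"sj":{"g":67,"r":61,"v":2,"z":46},"uc":{"an":13,"h":21,"k":50,"u":29},"w":{"o":1,"xc":7}}}
After op 9 (add /j/0/mt 53): {"a":{"hw":{"lod":85,"pj":57,"u":47,"z":28},"ig":{"byn":83,"bz":24,"xry":90},"tqu":[83,98],"yad":{"qh":46,"r":2,"rh":22,"xdk":19}},"j":[{"mt":53,"n":78,"s":44,"yik":39},{"dko":99,"mn":76,"o":0,"sct":27},{"am":53,"gfo":5,"r":29,"t":67},{"ahi":7,"c":51,"vc":2,"vz":72,"ziu":31}],"n":{"ldh":[33,22,90,93],"uu":[4,44,45,94,59]},"r":{"g":[26,2],"sj":{"g":67,"r":61,"v":2,"z":46},"uc":{"an":13,"h":21,"k":50,"u":29},"w":{"o":1,"xc":7}}}
After op 10 (replace /n/uu/2 64): {"a":{"hw":{"lod":85,"pj":57,"u":47,"z":28},"ig":{"byn":83,"bz":24,"xry":90},"tqu":[83,98],"yad":{"qh":46,"r":2,"rh":22,"xdk":19}},"j":[{"mt":53,"n":78,"s":44,"yik":39},{"dko":99,"mn":76,"o":0,"sct":27},{"am":53,"gfo":5,"r":29,"t":67},{"ahi":7,"c":51,"vc":2,"vz":72,"ziu":31}],"n":{"ldh":[33,22,90,93],"uu":[4,44,64,94,59]},"r":{"g":[26,2],"sj":{"g":67,"r":61,"v":2,"z":46},"uc":{"an":13,"h":21,"k":50,"u":29},"w":{"o":1,"xc":7}}}
After op 11 (add /a/yad/zst 51): {"a":{"hw":{"lod":85,"pj":57,"u":47,"z":28},"ig":{"byn":83,"bz":24,"xry":90},"tqu":[83,98],"yad":{"qh":46,"r":2,"rh":22,"xdk":19,"zst":51}},"j":[{"mt":53,"n":78,"s":44,"yik":39},{"dko":99,"mn":76,"o":0,"sct":27},{"am":53,"gfo":5,"r":29,"t":67},{"ahi":7,"c":51,"vc":2,"vz":72,"ziu":31}],"n":{"ldh":[33,22,90,93],"uu":[4,44,64,94,59]},"r":{"g":[26,2],"sj":{"g":67,"r":61,"v":2,"z":46},"uc":{"an":13,"h":21,"k":50,"u":29},"w":{"o":1,"xc":7}}}
Size at path /r/g: 2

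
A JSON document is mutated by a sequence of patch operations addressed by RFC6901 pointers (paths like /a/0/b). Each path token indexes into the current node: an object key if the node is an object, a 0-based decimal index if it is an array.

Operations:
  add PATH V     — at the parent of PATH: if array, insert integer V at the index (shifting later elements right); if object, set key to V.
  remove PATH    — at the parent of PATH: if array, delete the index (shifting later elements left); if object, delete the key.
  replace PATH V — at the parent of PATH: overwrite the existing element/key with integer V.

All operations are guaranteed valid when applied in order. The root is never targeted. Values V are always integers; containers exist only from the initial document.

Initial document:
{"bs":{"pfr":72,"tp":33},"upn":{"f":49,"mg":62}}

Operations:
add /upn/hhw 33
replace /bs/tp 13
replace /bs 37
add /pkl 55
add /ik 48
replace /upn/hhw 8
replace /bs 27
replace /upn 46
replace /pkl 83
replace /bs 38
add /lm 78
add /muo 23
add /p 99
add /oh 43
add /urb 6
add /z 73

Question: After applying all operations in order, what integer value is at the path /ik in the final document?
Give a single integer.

Answer: 48

Derivation:
After op 1 (add /upn/hhw 33): {"bs":{"pfr":72,"tp":33},"upn":{"f":49,"hhw":33,"mg":62}}
After op 2 (replace /bs/tp 13): {"bs":{"pfr":72,"tp":13},"upn":{"f":49,"hhw":33,"mg":62}}
After op 3 (replace /bs 37): {"bs":37,"upn":{"f":49,"hhw":33,"mg":62}}
After op 4 (add /pkl 55): {"bs":37,"pkl":55,"upn":{"f":49,"hhw":33,"mg":62}}
After op 5 (add /ik 48): {"bs":37,"ik":48,"pkl":55,"upn":{"f":49,"hhw":33,"mg":62}}
After op 6 (replace /upn/hhw 8): {"bs":37,"ik":48,"pkl":55,"upn":{"f":49,"hhw":8,"mg":62}}
After op 7 (replace /bs 27): {"bs":27,"ik":48,"pkl":55,"upn":{"f":49,"hhw":8,"mg":62}}
After op 8 (replace /upn 46): {"bs":27,"ik":48,"pkl":55,"upn":46}
After op 9 (replace /pkl 83): {"bs":27,"ik":48,"pkl":83,"upn":46}
After op 10 (replace /bs 38): {"bs":38,"ik":48,"pkl":83,"upn":46}
After op 11 (add /lm 78): {"bs":38,"ik":48,"lm":78,"pkl":83,"upn":46}
After op 12 (add /muo 23): {"bs":38,"ik":48,"lm":78,"muo":23,"pkl":83,"upn":46}
After op 13 (add /p 99): {"bs":38,"ik":48,"lm":78,"muo":23,"p":99,"pkl":83,"upn":46}
After op 14 (add /oh 43): {"bs":38,"ik":48,"lm":78,"muo":23,"oh":43,"p":99,"pkl":83,"upn":46}
After op 15 (add /urb 6): {"bs":38,"ik":48,"lm":78,"muo":23,"oh":43,"p":99,"pkl":83,"upn":46,"urb":6}
After op 16 (add /z 73): {"bs":38,"ik":48,"lm":78,"muo":23,"oh":43,"p":99,"pkl":83,"upn":46,"urb":6,"z":73}
Value at /ik: 48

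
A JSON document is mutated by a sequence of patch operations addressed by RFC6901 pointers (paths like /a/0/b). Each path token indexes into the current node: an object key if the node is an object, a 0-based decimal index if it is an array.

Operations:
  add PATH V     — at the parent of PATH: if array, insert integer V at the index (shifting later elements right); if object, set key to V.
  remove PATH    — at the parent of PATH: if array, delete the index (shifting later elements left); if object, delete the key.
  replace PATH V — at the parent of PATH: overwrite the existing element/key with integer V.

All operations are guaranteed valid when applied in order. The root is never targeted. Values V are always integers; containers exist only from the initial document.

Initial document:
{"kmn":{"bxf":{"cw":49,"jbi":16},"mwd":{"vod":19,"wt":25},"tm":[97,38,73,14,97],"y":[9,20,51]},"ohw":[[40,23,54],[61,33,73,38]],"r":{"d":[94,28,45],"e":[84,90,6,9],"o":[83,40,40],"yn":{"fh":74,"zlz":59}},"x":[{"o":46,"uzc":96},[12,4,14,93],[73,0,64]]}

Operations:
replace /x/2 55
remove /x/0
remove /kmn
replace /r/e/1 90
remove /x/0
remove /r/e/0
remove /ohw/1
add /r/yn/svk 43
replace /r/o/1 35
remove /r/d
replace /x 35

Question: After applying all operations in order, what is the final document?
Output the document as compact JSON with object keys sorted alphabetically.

Answer: {"ohw":[[40,23,54]],"r":{"e":[90,6,9],"o":[83,35,40],"yn":{"fh":74,"svk":43,"zlz":59}},"x":35}

Derivation:
After op 1 (replace /x/2 55): {"kmn":{"bxf":{"cw":49,"jbi":16},"mwd":{"vod":19,"wt":25},"tm":[97,38,73,14,97],"y":[9,20,51]},"ohw":[[40,23,54],[61,33,73,38]],"r":{"d":[94,28,45],"e":[84,90,6,9],"o":[83,40,40],"yn":{"fh":74,"zlz":59}},"x":[{"o":46,"uzc":96},[12,4,14,93],55]}
After op 2 (remove /x/0): {"kmn":{"bxf":{"cw":49,"jbi":16},"mwd":{"vod":19,"wt":25},"tm":[97,38,73,14,97],"y":[9,20,51]},"ohw":[[40,23,54],[61,33,73,38]],"r":{"d":[94,28,45],"e":[84,90,6,9],"o":[83,40,40],"yn":{"fh":74,"zlz":59}},"x":[[12,4,14,93],55]}
After op 3 (remove /kmn): {"ohw":[[40,23,54],[61,33,73,38]],"r":{"d":[94,28,45],"e":[84,90,6,9],"o":[83,40,40],"yn":{"fh":74,"zlz":59}},"x":[[12,4,14,93],55]}
After op 4 (replace /r/e/1 90): {"ohw":[[40,23,54],[61,33,73,38]],"r":{"d":[94,28,45],"e":[84,90,6,9],"o":[83,40,40],"yn":{"fh":74,"zlz":59}},"x":[[12,4,14,93],55]}
After op 5 (remove /x/0): {"ohw":[[40,23,54],[61,33,73,38]],"r":{"d":[94,28,45],"e":[84,90,6,9],"o":[83,40,40],"yn":{"fh":74,"zlz":59}},"x":[55]}
After op 6 (remove /r/e/0): {"ohw":[[40,23,54],[61,33,73,38]],"r":{"d":[94,28,45],"e":[90,6,9],"o":[83,40,40],"yn":{"fh":74,"zlz":59}},"x":[55]}
After op 7 (remove /ohw/1): {"ohw":[[40,23,54]],"r":{"d":[94,28,45],"e":[90,6,9],"o":[83,40,40],"yn":{"fh":74,"zlz":59}},"x":[55]}
After op 8 (add /r/yn/svk 43): {"ohw":[[40,23,54]],"r":{"d":[94,28,45],"e":[90,6,9],"o":[83,40,40],"yn":{"fh":74,"svk":43,"zlz":59}},"x":[55]}
After op 9 (replace /r/o/1 35): {"ohw":[[40,23,54]],"r":{"d":[94,28,45],"e":[90,6,9],"o":[83,35,40],"yn":{"fh":74,"svk":43,"zlz":59}},"x":[55]}
After op 10 (remove /r/d): {"ohw":[[40,23,54]],"r":{"e":[90,6,9],"o":[83,35,40],"yn":{"fh":74,"svk":43,"zlz":59}},"x":[55]}
After op 11 (replace /x 35): {"ohw":[[40,23,54]],"r":{"e":[90,6,9],"o":[83,35,40],"yn":{"fh":74,"svk":43,"zlz":59}},"x":35}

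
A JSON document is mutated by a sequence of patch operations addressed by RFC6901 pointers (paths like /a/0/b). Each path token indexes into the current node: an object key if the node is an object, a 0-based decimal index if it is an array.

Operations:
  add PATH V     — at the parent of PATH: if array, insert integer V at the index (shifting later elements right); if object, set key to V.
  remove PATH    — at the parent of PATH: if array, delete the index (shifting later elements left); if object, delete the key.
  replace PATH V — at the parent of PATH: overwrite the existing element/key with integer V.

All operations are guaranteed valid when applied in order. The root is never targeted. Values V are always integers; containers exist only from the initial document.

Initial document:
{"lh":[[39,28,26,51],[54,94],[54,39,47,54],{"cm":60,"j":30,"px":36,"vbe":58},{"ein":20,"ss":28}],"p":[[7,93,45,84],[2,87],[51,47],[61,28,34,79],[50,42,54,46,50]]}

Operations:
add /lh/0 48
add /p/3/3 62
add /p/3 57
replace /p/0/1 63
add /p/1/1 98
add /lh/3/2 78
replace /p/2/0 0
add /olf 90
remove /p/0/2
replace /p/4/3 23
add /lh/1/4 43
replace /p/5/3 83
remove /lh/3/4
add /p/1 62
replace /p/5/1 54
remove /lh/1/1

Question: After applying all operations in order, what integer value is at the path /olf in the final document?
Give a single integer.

Answer: 90

Derivation:
After op 1 (add /lh/0 48): {"lh":[48,[39,28,26,51],[54,94],[54,39,47,54],{"cm":60,"j":30,"px":36,"vbe":58},{"ein":20,"ss":28}],"p":[[7,93,45,84],[2,87],[51,47],[61,28,34,79],[50,42,54,46,50]]}
After op 2 (add /p/3/3 62): {"lh":[48,[39,28,26,51],[54,94],[54,39,47,54],{"cm":60,"j":30,"px":36,"vbe":58},{"ein":20,"ss":28}],"p":[[7,93,45,84],[2,87],[51,47],[61,28,34,62,79],[50,42,54,46,50]]}
After op 3 (add /p/3 57): {"lh":[48,[39,28,26,51],[54,94],[54,39,47,54],{"cm":60,"j":30,"px":36,"vbe":58},{"ein":20,"ss":28}],"p":[[7,93,45,84],[2,87],[51,47],57,[61,28,34,62,79],[50,42,54,46,50]]}
After op 4 (replace /p/0/1 63): {"lh":[48,[39,28,26,51],[54,94],[54,39,47,54],{"cm":60,"j":30,"px":36,"vbe":58},{"ein":20,"ss":28}],"p":[[7,63,45,84],[2,87],[51,47],57,[61,28,34,62,79],[50,42,54,46,50]]}
After op 5 (add /p/1/1 98): {"lh":[48,[39,28,26,51],[54,94],[54,39,47,54],{"cm":60,"j":30,"px":36,"vbe":58},{"ein":20,"ss":28}],"p":[[7,63,45,84],[2,98,87],[51,47],57,[61,28,34,62,79],[50,42,54,46,50]]}
After op 6 (add /lh/3/2 78): {"lh":[48,[39,28,26,51],[54,94],[54,39,78,47,54],{"cm":60,"j":30,"px":36,"vbe":58},{"ein":20,"ss":28}],"p":[[7,63,45,84],[2,98,87],[51,47],57,[61,28,34,62,79],[50,42,54,46,50]]}
After op 7 (replace /p/2/0 0): {"lh":[48,[39,28,26,51],[54,94],[54,39,78,47,54],{"cm":60,"j":30,"px":36,"vbe":58},{"ein":20,"ss":28}],"p":[[7,63,45,84],[2,98,87],[0,47],57,[61,28,34,62,79],[50,42,54,46,50]]}
After op 8 (add /olf 90): {"lh":[48,[39,28,26,51],[54,94],[54,39,78,47,54],{"cm":60,"j":30,"px":36,"vbe":58},{"ein":20,"ss":28}],"olf":90,"p":[[7,63,45,84],[2,98,87],[0,47],57,[61,28,34,62,79],[50,42,54,46,50]]}
After op 9 (remove /p/0/2): {"lh":[48,[39,28,26,51],[54,94],[54,39,78,47,54],{"cm":60,"j":30,"px":36,"vbe":58},{"ein":20,"ss":28}],"olf":90,"p":[[7,63,84],[2,98,87],[0,47],57,[61,28,34,62,79],[50,42,54,46,50]]}
After op 10 (replace /p/4/3 23): {"lh":[48,[39,28,26,51],[54,94],[54,39,78,47,54],{"cm":60,"j":30,"px":36,"vbe":58},{"ein":20,"ss":28}],"olf":90,"p":[[7,63,84],[2,98,87],[0,47],57,[61,28,34,23,79],[50,42,54,46,50]]}
After op 11 (add /lh/1/4 43): {"lh":[48,[39,28,26,51,43],[54,94],[54,39,78,47,54],{"cm":60,"j":30,"px":36,"vbe":58},{"ein":20,"ss":28}],"olf":90,"p":[[7,63,84],[2,98,87],[0,47],57,[61,28,34,23,79],[50,42,54,46,50]]}
After op 12 (replace /p/5/3 83): {"lh":[48,[39,28,26,51,43],[54,94],[54,39,78,47,54],{"cm":60,"j":30,"px":36,"vbe":58},{"ein":20,"ss":28}],"olf":90,"p":[[7,63,84],[2,98,87],[0,47],57,[61,28,34,23,79],[50,42,54,83,50]]}
After op 13 (remove /lh/3/4): {"lh":[48,[39,28,26,51,43],[54,94],[54,39,78,47],{"cm":60,"j":30,"px":36,"vbe":58},{"ein":20,"ss":28}],"olf":90,"p":[[7,63,84],[2,98,87],[0,47],57,[61,28,34,23,79],[50,42,54,83,50]]}
After op 14 (add /p/1 62): {"lh":[48,[39,28,26,51,43],[54,94],[54,39,78,47],{"cm":60,"j":30,"px":36,"vbe":58},{"ein":20,"ss":28}],"olf":90,"p":[[7,63,84],62,[2,98,87],[0,47],57,[61,28,34,23,79],[50,42,54,83,50]]}
After op 15 (replace /p/5/1 54): {"lh":[48,[39,28,26,51,43],[54,94],[54,39,78,47],{"cm":60,"j":30,"px":36,"vbe":58},{"ein":20,"ss":28}],"olf":90,"p":[[7,63,84],62,[2,98,87],[0,47],57,[61,54,34,23,79],[50,42,54,83,50]]}
After op 16 (remove /lh/1/1): {"lh":[48,[39,26,51,43],[54,94],[54,39,78,47],{"cm":60,"j":30,"px":36,"vbe":58},{"ein":20,"ss":28}],"olf":90,"p":[[7,63,84],62,[2,98,87],[0,47],57,[61,54,34,23,79],[50,42,54,83,50]]}
Value at /olf: 90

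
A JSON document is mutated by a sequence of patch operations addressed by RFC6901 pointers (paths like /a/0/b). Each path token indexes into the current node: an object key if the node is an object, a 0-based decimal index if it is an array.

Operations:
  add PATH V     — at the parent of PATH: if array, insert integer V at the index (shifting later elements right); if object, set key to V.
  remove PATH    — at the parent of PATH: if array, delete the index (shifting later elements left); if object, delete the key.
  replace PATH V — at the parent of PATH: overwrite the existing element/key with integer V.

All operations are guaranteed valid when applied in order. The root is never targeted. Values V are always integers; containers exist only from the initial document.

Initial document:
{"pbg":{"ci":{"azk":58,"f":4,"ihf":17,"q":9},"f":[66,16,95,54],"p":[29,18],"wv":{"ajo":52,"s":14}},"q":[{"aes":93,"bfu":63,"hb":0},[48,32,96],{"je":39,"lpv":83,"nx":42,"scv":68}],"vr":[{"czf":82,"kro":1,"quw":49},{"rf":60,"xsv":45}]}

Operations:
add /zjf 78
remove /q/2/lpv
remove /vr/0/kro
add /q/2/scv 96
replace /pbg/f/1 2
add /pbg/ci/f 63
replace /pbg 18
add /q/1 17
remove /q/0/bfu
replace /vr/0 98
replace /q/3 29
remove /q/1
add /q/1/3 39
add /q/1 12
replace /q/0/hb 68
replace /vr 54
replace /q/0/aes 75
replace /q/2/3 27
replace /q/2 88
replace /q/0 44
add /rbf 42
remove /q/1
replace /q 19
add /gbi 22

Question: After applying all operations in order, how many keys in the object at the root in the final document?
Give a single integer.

Answer: 6

Derivation:
After op 1 (add /zjf 78): {"pbg":{"ci":{"azk":58,"f":4,"ihf":17,"q":9},"f":[66,16,95,54],"p":[29,18],"wv":{"ajo":52,"s":14}},"q":[{"aes":93,"bfu":63,"hb":0},[48,32,96],{"je":39,"lpv":83,"nx":42,"scv":68}],"vr":[{"czf":82,"kro":1,"quw":49},{"rf":60,"xsv":45}],"zjf":78}
After op 2 (remove /q/2/lpv): {"pbg":{"ci":{"azk":58,"f":4,"ihf":17,"q":9},"f":[66,16,95,54],"p":[29,18],"wv":{"ajo":52,"s":14}},"q":[{"aes":93,"bfu":63,"hb":0},[48,32,96],{"je":39,"nx":42,"scv":68}],"vr":[{"czf":82,"kro":1,"quw":49},{"rf":60,"xsv":45}],"zjf":78}
After op 3 (remove /vr/0/kro): {"pbg":{"ci":{"azk":58,"f":4,"ihf":17,"q":9},"f":[66,16,95,54],"p":[29,18],"wv":{"ajo":52,"s":14}},"q":[{"aes":93,"bfu":63,"hb":0},[48,32,96],{"je":39,"nx":42,"scv":68}],"vr":[{"czf":82,"quw":49},{"rf":60,"xsv":45}],"zjf":78}
After op 4 (add /q/2/scv 96): {"pbg":{"ci":{"azk":58,"f":4,"ihf":17,"q":9},"f":[66,16,95,54],"p":[29,18],"wv":{"ajo":52,"s":14}},"q":[{"aes":93,"bfu":63,"hb":0},[48,32,96],{"je":39,"nx":42,"scv":96}],"vr":[{"czf":82,"quw":49},{"rf":60,"xsv":45}],"zjf":78}
After op 5 (replace /pbg/f/1 2): {"pbg":{"ci":{"azk":58,"f":4,"ihf":17,"q":9},"f":[66,2,95,54],"p":[29,18],"wv":{"ajo":52,"s":14}},"q":[{"aes":93,"bfu":63,"hb":0},[48,32,96],{"je":39,"nx":42,"scv":96}],"vr":[{"czf":82,"quw":49},{"rf":60,"xsv":45}],"zjf":78}
After op 6 (add /pbg/ci/f 63): {"pbg":{"ci":{"azk":58,"f":63,"ihf":17,"q":9},"f":[66,2,95,54],"p":[29,18],"wv":{"ajo":52,"s":14}},"q":[{"aes":93,"bfu":63,"hb":0},[48,32,96],{"je":39,"nx":42,"scv":96}],"vr":[{"czf":82,"quw":49},{"rf":60,"xsv":45}],"zjf":78}
After op 7 (replace /pbg 18): {"pbg":18,"q":[{"aes":93,"bfu":63,"hb":0},[48,32,96],{"je":39,"nx":42,"scv":96}],"vr":[{"czf":82,"quw":49},{"rf":60,"xsv":45}],"zjf":78}
After op 8 (add /q/1 17): {"pbg":18,"q":[{"aes":93,"bfu":63,"hb":0},17,[48,32,96],{"je":39,"nx":42,"scv":96}],"vr":[{"czf":82,"quw":49},{"rf":60,"xsv":45}],"zjf":78}
After op 9 (remove /q/0/bfu): {"pbg":18,"q":[{"aes":93,"hb":0},17,[48,32,96],{"je":39,"nx":42,"scv":96}],"vr":[{"czf":82,"quw":49},{"rf":60,"xsv":45}],"zjf":78}
After op 10 (replace /vr/0 98): {"pbg":18,"q":[{"aes":93,"hb":0},17,[48,32,96],{"je":39,"nx":42,"scv":96}],"vr":[98,{"rf":60,"xsv":45}],"zjf":78}
After op 11 (replace /q/3 29): {"pbg":18,"q":[{"aes":93,"hb":0},17,[48,32,96],29],"vr":[98,{"rf":60,"xsv":45}],"zjf":78}
After op 12 (remove /q/1): {"pbg":18,"q":[{"aes":93,"hb":0},[48,32,96],29],"vr":[98,{"rf":60,"xsv":45}],"zjf":78}
After op 13 (add /q/1/3 39): {"pbg":18,"q":[{"aes":93,"hb":0},[48,32,96,39],29],"vr":[98,{"rf":60,"xsv":45}],"zjf":78}
After op 14 (add /q/1 12): {"pbg":18,"q":[{"aes":93,"hb":0},12,[48,32,96,39],29],"vr":[98,{"rf":60,"xsv":45}],"zjf":78}
After op 15 (replace /q/0/hb 68): {"pbg":18,"q":[{"aes":93,"hb":68},12,[48,32,96,39],29],"vr":[98,{"rf":60,"xsv":45}],"zjf":78}
After op 16 (replace /vr 54): {"pbg":18,"q":[{"aes":93,"hb":68},12,[48,32,96,39],29],"vr":54,"zjf":78}
After op 17 (replace /q/0/aes 75): {"pbg":18,"q":[{"aes":75,"hb":68},12,[48,32,96,39],29],"vr":54,"zjf":78}
After op 18 (replace /q/2/3 27): {"pbg":18,"q":[{"aes":75,"hb":68},12,[48,32,96,27],29],"vr":54,"zjf":78}
After op 19 (replace /q/2 88): {"pbg":18,"q":[{"aes":75,"hb":68},12,88,29],"vr":54,"zjf":78}
After op 20 (replace /q/0 44): {"pbg":18,"q":[44,12,88,29],"vr":54,"zjf":78}
After op 21 (add /rbf 42): {"pbg":18,"q":[44,12,88,29],"rbf":42,"vr":54,"zjf":78}
After op 22 (remove /q/1): {"pbg":18,"q":[44,88,29],"rbf":42,"vr":54,"zjf":78}
After op 23 (replace /q 19): {"pbg":18,"q":19,"rbf":42,"vr":54,"zjf":78}
After op 24 (add /gbi 22): {"gbi":22,"pbg":18,"q":19,"rbf":42,"vr":54,"zjf":78}
Size at the root: 6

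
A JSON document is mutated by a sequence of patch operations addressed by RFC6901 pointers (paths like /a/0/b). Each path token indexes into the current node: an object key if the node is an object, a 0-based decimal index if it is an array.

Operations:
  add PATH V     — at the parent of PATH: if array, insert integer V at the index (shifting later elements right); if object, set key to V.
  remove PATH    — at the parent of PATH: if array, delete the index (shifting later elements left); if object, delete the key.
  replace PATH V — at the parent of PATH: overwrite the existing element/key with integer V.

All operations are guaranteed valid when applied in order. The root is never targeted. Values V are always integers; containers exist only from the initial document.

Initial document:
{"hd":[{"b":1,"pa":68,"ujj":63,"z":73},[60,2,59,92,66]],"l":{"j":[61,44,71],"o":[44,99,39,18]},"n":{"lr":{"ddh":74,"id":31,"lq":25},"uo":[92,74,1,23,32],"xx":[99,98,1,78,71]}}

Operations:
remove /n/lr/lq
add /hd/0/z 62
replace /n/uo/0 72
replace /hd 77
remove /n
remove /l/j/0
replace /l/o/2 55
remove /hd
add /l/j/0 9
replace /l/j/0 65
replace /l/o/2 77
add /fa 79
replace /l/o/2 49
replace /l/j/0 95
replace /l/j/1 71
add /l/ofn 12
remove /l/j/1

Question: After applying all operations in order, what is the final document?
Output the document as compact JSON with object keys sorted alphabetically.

After op 1 (remove /n/lr/lq): {"hd":[{"b":1,"pa":68,"ujj":63,"z":73},[60,2,59,92,66]],"l":{"j":[61,44,71],"o":[44,99,39,18]},"n":{"lr":{"ddh":74,"id":31},"uo":[92,74,1,23,32],"xx":[99,98,1,78,71]}}
After op 2 (add /hd/0/z 62): {"hd":[{"b":1,"pa":68,"ujj":63,"z":62},[60,2,59,92,66]],"l":{"j":[61,44,71],"o":[44,99,39,18]},"n":{"lr":{"ddh":74,"id":31},"uo":[92,74,1,23,32],"xx":[99,98,1,78,71]}}
After op 3 (replace /n/uo/0 72): {"hd":[{"b":1,"pa":68,"ujj":63,"z":62},[60,2,59,92,66]],"l":{"j":[61,44,71],"o":[44,99,39,18]},"n":{"lr":{"ddh":74,"id":31},"uo":[72,74,1,23,32],"xx":[99,98,1,78,71]}}
After op 4 (replace /hd 77): {"hd":77,"l":{"j":[61,44,71],"o":[44,99,39,18]},"n":{"lr":{"ddh":74,"id":31},"uo":[72,74,1,23,32],"xx":[99,98,1,78,71]}}
After op 5 (remove /n): {"hd":77,"l":{"j":[61,44,71],"o":[44,99,39,18]}}
After op 6 (remove /l/j/0): {"hd":77,"l":{"j":[44,71],"o":[44,99,39,18]}}
After op 7 (replace /l/o/2 55): {"hd":77,"l":{"j":[44,71],"o":[44,99,55,18]}}
After op 8 (remove /hd): {"l":{"j":[44,71],"o":[44,99,55,18]}}
After op 9 (add /l/j/0 9): {"l":{"j":[9,44,71],"o":[44,99,55,18]}}
After op 10 (replace /l/j/0 65): {"l":{"j":[65,44,71],"o":[44,99,55,18]}}
After op 11 (replace /l/o/2 77): {"l":{"j":[65,44,71],"o":[44,99,77,18]}}
After op 12 (add /fa 79): {"fa":79,"l":{"j":[65,44,71],"o":[44,99,77,18]}}
After op 13 (replace /l/o/2 49): {"fa":79,"l":{"j":[65,44,71],"o":[44,99,49,18]}}
After op 14 (replace /l/j/0 95): {"fa":79,"l":{"j":[95,44,71],"o":[44,99,49,18]}}
After op 15 (replace /l/j/1 71): {"fa":79,"l":{"j":[95,71,71],"o":[44,99,49,18]}}
After op 16 (add /l/ofn 12): {"fa":79,"l":{"j":[95,71,71],"o":[44,99,49,18],"ofn":12}}
After op 17 (remove /l/j/1): {"fa":79,"l":{"j":[95,71],"o":[44,99,49,18],"ofn":12}}

Answer: {"fa":79,"l":{"j":[95,71],"o":[44,99,49,18],"ofn":12}}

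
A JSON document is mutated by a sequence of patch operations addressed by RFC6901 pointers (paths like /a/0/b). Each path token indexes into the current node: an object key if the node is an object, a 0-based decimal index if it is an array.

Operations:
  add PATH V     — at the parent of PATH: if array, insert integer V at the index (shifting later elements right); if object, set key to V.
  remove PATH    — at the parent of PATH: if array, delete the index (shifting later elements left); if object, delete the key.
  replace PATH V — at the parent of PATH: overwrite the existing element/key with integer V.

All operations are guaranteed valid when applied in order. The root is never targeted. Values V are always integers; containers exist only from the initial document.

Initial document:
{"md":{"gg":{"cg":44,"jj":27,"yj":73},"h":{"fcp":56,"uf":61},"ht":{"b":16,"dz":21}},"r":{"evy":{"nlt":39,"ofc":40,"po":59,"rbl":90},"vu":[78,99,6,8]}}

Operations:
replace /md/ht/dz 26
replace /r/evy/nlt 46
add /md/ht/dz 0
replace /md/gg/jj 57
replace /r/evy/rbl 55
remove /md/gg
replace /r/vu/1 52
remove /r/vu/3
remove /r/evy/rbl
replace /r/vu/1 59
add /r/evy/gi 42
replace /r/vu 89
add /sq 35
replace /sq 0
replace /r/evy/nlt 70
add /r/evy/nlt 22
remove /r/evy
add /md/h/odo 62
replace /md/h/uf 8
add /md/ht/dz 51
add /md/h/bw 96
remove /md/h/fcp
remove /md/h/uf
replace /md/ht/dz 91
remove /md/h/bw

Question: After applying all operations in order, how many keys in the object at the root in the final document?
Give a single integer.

Answer: 3

Derivation:
After op 1 (replace /md/ht/dz 26): {"md":{"gg":{"cg":44,"jj":27,"yj":73},"h":{"fcp":56,"uf":61},"ht":{"b":16,"dz":26}},"r":{"evy":{"nlt":39,"ofc":40,"po":59,"rbl":90},"vu":[78,99,6,8]}}
After op 2 (replace /r/evy/nlt 46): {"md":{"gg":{"cg":44,"jj":27,"yj":73},"h":{"fcp":56,"uf":61},"ht":{"b":16,"dz":26}},"r":{"evy":{"nlt":46,"ofc":40,"po":59,"rbl":90},"vu":[78,99,6,8]}}
After op 3 (add /md/ht/dz 0): {"md":{"gg":{"cg":44,"jj":27,"yj":73},"h":{"fcp":56,"uf":61},"ht":{"b":16,"dz":0}},"r":{"evy":{"nlt":46,"ofc":40,"po":59,"rbl":90},"vu":[78,99,6,8]}}
After op 4 (replace /md/gg/jj 57): {"md":{"gg":{"cg":44,"jj":57,"yj":73},"h":{"fcp":56,"uf":61},"ht":{"b":16,"dz":0}},"r":{"evy":{"nlt":46,"ofc":40,"po":59,"rbl":90},"vu":[78,99,6,8]}}
After op 5 (replace /r/evy/rbl 55): {"md":{"gg":{"cg":44,"jj":57,"yj":73},"h":{"fcp":56,"uf":61},"ht":{"b":16,"dz":0}},"r":{"evy":{"nlt":46,"ofc":40,"po":59,"rbl":55},"vu":[78,99,6,8]}}
After op 6 (remove /md/gg): {"md":{"h":{"fcp":56,"uf":61},"ht":{"b":16,"dz":0}},"r":{"evy":{"nlt":46,"ofc":40,"po":59,"rbl":55},"vu":[78,99,6,8]}}
After op 7 (replace /r/vu/1 52): {"md":{"h":{"fcp":56,"uf":61},"ht":{"b":16,"dz":0}},"r":{"evy":{"nlt":46,"ofc":40,"po":59,"rbl":55},"vu":[78,52,6,8]}}
After op 8 (remove /r/vu/3): {"md":{"h":{"fcp":56,"uf":61},"ht":{"b":16,"dz":0}},"r":{"evy":{"nlt":46,"ofc":40,"po":59,"rbl":55},"vu":[78,52,6]}}
After op 9 (remove /r/evy/rbl): {"md":{"h":{"fcp":56,"uf":61},"ht":{"b":16,"dz":0}},"r":{"evy":{"nlt":46,"ofc":40,"po":59},"vu":[78,52,6]}}
After op 10 (replace /r/vu/1 59): {"md":{"h":{"fcp":56,"uf":61},"ht":{"b":16,"dz":0}},"r":{"evy":{"nlt":46,"ofc":40,"po":59},"vu":[78,59,6]}}
After op 11 (add /r/evy/gi 42): {"md":{"h":{"fcp":56,"uf":61},"ht":{"b":16,"dz":0}},"r":{"evy":{"gi":42,"nlt":46,"ofc":40,"po":59},"vu":[78,59,6]}}
After op 12 (replace /r/vu 89): {"md":{"h":{"fcp":56,"uf":61},"ht":{"b":16,"dz":0}},"r":{"evy":{"gi":42,"nlt":46,"ofc":40,"po":59},"vu":89}}
After op 13 (add /sq 35): {"md":{"h":{"fcp":56,"uf":61},"ht":{"b":16,"dz":0}},"r":{"evy":{"gi":42,"nlt":46,"ofc":40,"po":59},"vu":89},"sq":35}
After op 14 (replace /sq 0): {"md":{"h":{"fcp":56,"uf":61},"ht":{"b":16,"dz":0}},"r":{"evy":{"gi":42,"nlt":46,"ofc":40,"po":59},"vu":89},"sq":0}
After op 15 (replace /r/evy/nlt 70): {"md":{"h":{"fcp":56,"uf":61},"ht":{"b":16,"dz":0}},"r":{"evy":{"gi":42,"nlt":70,"ofc":40,"po":59},"vu":89},"sq":0}
After op 16 (add /r/evy/nlt 22): {"md":{"h":{"fcp":56,"uf":61},"ht":{"b":16,"dz":0}},"r":{"evy":{"gi":42,"nlt":22,"ofc":40,"po":59},"vu":89},"sq":0}
After op 17 (remove /r/evy): {"md":{"h":{"fcp":56,"uf":61},"ht":{"b":16,"dz":0}},"r":{"vu":89},"sq":0}
After op 18 (add /md/h/odo 62): {"md":{"h":{"fcp":56,"odo":62,"uf":61},"ht":{"b":16,"dz":0}},"r":{"vu":89},"sq":0}
After op 19 (replace /md/h/uf 8): {"md":{"h":{"fcp":56,"odo":62,"uf":8},"ht":{"b":16,"dz":0}},"r":{"vu":89},"sq":0}
After op 20 (add /md/ht/dz 51): {"md":{"h":{"fcp":56,"odo":62,"uf":8},"ht":{"b":16,"dz":51}},"r":{"vu":89},"sq":0}
After op 21 (add /md/h/bw 96): {"md":{"h":{"bw":96,"fcp":56,"odo":62,"uf":8},"ht":{"b":16,"dz":51}},"r":{"vu":89},"sq":0}
After op 22 (remove /md/h/fcp): {"md":{"h":{"bw":96,"odo":62,"uf":8},"ht":{"b":16,"dz":51}},"r":{"vu":89},"sq":0}
After op 23 (remove /md/h/uf): {"md":{"h":{"bw":96,"odo":62},"ht":{"b":16,"dz":51}},"r":{"vu":89},"sq":0}
After op 24 (replace /md/ht/dz 91): {"md":{"h":{"bw":96,"odo":62},"ht":{"b":16,"dz":91}},"r":{"vu":89},"sq":0}
After op 25 (remove /md/h/bw): {"md":{"h":{"odo":62},"ht":{"b":16,"dz":91}},"r":{"vu":89},"sq":0}
Size at the root: 3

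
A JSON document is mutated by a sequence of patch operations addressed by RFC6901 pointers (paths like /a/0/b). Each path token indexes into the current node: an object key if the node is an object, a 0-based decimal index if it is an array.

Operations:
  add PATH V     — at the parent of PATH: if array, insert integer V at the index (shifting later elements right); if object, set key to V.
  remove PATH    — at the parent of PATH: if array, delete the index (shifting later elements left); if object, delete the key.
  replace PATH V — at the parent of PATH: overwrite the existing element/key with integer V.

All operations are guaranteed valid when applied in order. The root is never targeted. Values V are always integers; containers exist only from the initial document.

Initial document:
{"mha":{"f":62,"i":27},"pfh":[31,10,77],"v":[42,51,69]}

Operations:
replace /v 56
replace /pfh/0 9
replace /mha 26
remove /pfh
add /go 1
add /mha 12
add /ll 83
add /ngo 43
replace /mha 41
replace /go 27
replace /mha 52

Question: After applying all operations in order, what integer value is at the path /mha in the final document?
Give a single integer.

After op 1 (replace /v 56): {"mha":{"f":62,"i":27},"pfh":[31,10,77],"v":56}
After op 2 (replace /pfh/0 9): {"mha":{"f":62,"i":27},"pfh":[9,10,77],"v":56}
After op 3 (replace /mha 26): {"mha":26,"pfh":[9,10,77],"v":56}
After op 4 (remove /pfh): {"mha":26,"v":56}
After op 5 (add /go 1): {"go":1,"mha":26,"v":56}
After op 6 (add /mha 12): {"go":1,"mha":12,"v":56}
After op 7 (add /ll 83): {"go":1,"ll":83,"mha":12,"v":56}
After op 8 (add /ngo 43): {"go":1,"ll":83,"mha":12,"ngo":43,"v":56}
After op 9 (replace /mha 41): {"go":1,"ll":83,"mha":41,"ngo":43,"v":56}
After op 10 (replace /go 27): {"go":27,"ll":83,"mha":41,"ngo":43,"v":56}
After op 11 (replace /mha 52): {"go":27,"ll":83,"mha":52,"ngo":43,"v":56}
Value at /mha: 52

Answer: 52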